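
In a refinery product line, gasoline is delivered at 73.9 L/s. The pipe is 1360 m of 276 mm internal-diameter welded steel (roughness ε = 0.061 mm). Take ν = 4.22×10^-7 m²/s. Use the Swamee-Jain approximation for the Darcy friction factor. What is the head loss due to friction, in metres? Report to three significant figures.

h_f ≈ 5.82 m

V = 4Q/(πD²) = 4·0.0739/(π·0.276²) = 1.235 m/s
Re = VD/ν = 1.235·0.276/4.22×10^-7 = 8.08×10^5 → turbulent
ε/D = 0.061/276 = 2.21×10^-4
Swamee-Jain: f = 0.01518
h_f = f(L/D)V²/(2g) = 0.01518·(1360/0.276)·1.235²/(2·9.81) = 5.816 m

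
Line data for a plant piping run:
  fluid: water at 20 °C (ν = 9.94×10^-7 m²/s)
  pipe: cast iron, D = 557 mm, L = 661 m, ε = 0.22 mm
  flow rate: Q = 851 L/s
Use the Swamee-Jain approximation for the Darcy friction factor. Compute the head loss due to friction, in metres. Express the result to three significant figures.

h_f ≈ 12.0 m

V = 4Q/(πD²) = 4·0.851/(π·0.557²) = 3.492 m/s
Re = VD/ν = 3.492·0.557/9.94×10^-7 = 1.96×10^6 → turbulent
ε/D = 0.22/557 = 3.95×10^-4
Swamee-Jain: f = 0.01624
h_f = f(L/D)V²/(2g) = 0.01624·(661/0.557)·3.492²/(2·9.81) = 11.98 m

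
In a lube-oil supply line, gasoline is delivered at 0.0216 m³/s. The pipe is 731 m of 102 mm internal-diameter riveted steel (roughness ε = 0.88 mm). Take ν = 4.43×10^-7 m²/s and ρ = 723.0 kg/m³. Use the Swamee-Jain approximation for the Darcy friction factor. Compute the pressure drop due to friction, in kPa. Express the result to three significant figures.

Δp ≈ 656 kPa

V = 4Q/(πD²) = 4·0.0216/(π·0.102²) = 2.643 m/s
Re = VD/ν = 2.643·0.102/4.43×10^-7 = 6.09×10^5 → turbulent
ε/D = 0.88/102 = 0.00863
Swamee-Jain: f = 0.03626
h_f = f(L/D)V²/(2g) = 0.03626·(731/0.102)·2.643²/(2·9.81) = 92.55 m
Δp = ρg·h_f = 723.0·9.81·92.55 = 656.4 kPa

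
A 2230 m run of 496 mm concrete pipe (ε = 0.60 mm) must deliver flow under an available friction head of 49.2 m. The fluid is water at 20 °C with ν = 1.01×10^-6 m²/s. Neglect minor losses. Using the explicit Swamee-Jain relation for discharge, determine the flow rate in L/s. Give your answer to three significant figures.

Swamee-Jain (Type II): Q = -0.965·√(gD⁵h_f/L)·ln[ε/(3.7D) + √(3.17ν²L/(gD³h_f))]
√(gD⁵h_f/L) = √(9.81·0.496⁵·49.2/2230) = 0.08061
ε/(3.7D) = 3.27×10^-4; √(3.17ν²L/(gD³h_f)) = 1.11×10^-5
Q = -0.965·0.08061·ln(3.380×10^-4) = 0.6217 m³/s
Check: V = 3.22 m/s, Re = 1.58×10^6, f = 0.02081, h_f = 49.4 m ≈ 49.2 m ✓

Q ≈ 622 L/s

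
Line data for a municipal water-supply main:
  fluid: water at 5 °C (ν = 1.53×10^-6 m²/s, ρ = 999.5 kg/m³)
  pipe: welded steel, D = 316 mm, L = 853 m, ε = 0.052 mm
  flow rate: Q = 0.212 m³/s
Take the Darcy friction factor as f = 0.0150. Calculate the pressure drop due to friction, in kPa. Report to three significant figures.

V = 4Q/(πD²) = 4·0.212/(π·0.316²) = 2.703 m/s
h_f = f(L/D)V²/(2g) = 0.01500·(853/0.316)·2.703²/(2·9.81) = 15.08 m
Δp = ρg·h_f = 999.5·9.81·15.08 = 147.9 kPa

Δp ≈ 148 kPa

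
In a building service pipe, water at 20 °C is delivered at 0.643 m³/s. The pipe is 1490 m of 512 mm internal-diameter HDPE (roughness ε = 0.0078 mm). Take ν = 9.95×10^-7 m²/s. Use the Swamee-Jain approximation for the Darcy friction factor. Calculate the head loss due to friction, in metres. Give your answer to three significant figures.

V = 4Q/(πD²) = 4·0.643/(π·0.512²) = 3.123 m/s
Re = VD/ν = 3.123·0.512/9.95×10^-7 = 1.61×10^6 → turbulent
ε/D = 0.0078/512 = 1.52×10^-5
Swamee-Jain: f = 0.01122
h_f = f(L/D)V²/(2g) = 0.01122·(1490/0.512)·3.123²/(2·9.81) = 16.23 m

h_f ≈ 16.2 m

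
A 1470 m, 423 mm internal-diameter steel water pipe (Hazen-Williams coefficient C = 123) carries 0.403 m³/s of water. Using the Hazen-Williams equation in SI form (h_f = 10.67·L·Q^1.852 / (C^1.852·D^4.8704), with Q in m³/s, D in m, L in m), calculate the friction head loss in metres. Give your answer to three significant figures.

h_f ≈ 25.9 m

h_f = 10.67·1470·0.403^1.852 / (123^1.852·0.423^4.8704) = 25.93 m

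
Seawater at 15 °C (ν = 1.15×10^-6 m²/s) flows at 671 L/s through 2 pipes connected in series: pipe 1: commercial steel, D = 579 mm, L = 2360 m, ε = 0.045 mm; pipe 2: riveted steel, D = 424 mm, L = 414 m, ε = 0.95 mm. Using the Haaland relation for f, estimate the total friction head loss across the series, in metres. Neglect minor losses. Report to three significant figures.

H ≈ 44.4 m

Pipe 1: V = 2.548 m/s, Re = 1.28×10^6, ε/D = 7.77×10^-5, f = 0.01271, h_1 = f(L/D)V²/2g = 17.15 m
Pipe 2: V = 4.752 m/s, Re = 1.75×10^6, ε/D = 0.00224, f = 0.02428, h_2 = f(L/D)V²/2g = 27.29 m
Series → Q common, losses add: H = Σh = 44.43 m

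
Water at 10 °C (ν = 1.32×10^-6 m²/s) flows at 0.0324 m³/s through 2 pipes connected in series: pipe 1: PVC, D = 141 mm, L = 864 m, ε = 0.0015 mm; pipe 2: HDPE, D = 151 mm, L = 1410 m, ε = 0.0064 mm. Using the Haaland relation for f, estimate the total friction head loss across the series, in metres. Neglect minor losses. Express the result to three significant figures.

Pipe 1: V = 2.075 m/s, Re = 2.22×10^5, ε/D = 1.06×10^-5, f = 0.01526, h_1 = f(L/D)V²/2g = 20.52 m
Pipe 2: V = 1.809 m/s, Re = 2.07×10^5, ε/D = 4.24×10^-5, f = 0.01568, h_2 = f(L/D)V²/2g = 24.43 m
Series → Q common, losses add: H = Σh = 44.95 m

H ≈ 45.0 m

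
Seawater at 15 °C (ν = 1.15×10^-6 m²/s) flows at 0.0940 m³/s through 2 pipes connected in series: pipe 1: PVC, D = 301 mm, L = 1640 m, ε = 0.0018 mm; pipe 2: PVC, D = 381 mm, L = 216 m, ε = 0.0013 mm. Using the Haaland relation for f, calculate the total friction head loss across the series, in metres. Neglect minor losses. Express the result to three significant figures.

H ≈ 7.08 m

Pipe 1: V = 1.321 m/s, Re = 3.46×10^5, ε/D = 5.98×10^-6, f = 0.01402, h_1 = f(L/D)V²/2g = 6.794 m
Pipe 2: V = 0.8245 m/s, Re = 2.73×10^5, ε/D = 3.41×10^-6, f = 0.01462, h_2 = f(L/D)V²/2g = 0.2872 m
Series → Q common, losses add: H = Σh = 7.082 m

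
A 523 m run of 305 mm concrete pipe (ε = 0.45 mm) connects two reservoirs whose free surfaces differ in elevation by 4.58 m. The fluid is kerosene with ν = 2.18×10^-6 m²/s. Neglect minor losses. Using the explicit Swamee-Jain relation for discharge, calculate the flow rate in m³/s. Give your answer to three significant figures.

Swamee-Jain (Type II): Q = -0.965·√(gD⁵h_f/L)·ln[ε/(3.7D) + √(3.17ν²L/(gD³h_f))]
√(gD⁵h_f/L) = √(9.81·0.305⁵·4.58/523) = 0.01506
ε/(3.7D) = 3.99×10^-4; √(3.17ν²L/(gD³h_f)) = 7.86×10^-5
Q = -0.965·0.01506·ln(4.774×10^-4) = 0.1111 m³/s
Check: V = 1.52 m/s, Re = 2.13×10^5, f = 0.02283, h_f = 4.62 m ≈ 4.58 m ✓

Q ≈ 0.111 m³/s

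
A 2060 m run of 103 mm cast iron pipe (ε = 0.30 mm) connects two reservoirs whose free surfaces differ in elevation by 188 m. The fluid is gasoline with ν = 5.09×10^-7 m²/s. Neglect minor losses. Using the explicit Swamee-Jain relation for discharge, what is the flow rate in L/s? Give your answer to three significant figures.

Swamee-Jain (Type II): Q = -0.965·√(gD⁵h_f/L)·ln[ε/(3.7D) + √(3.17ν²L/(gD³h_f))]
√(gD⁵h_f/L) = √(9.81·0.103⁵·188/2060) = 0.003222
ε/(3.7D) = 7.87×10^-4; √(3.17ν²L/(gD³h_f)) = 2.90×10^-5
Q = -0.965·0.003222·ln(8.162×10^-4) = 0.02211 m³/s
Check: V = 2.65 m/s, Re = 5.37×10^5, f = 0.02631, h_f = 189 m ≈ 188 m ✓

Q ≈ 22.1 L/s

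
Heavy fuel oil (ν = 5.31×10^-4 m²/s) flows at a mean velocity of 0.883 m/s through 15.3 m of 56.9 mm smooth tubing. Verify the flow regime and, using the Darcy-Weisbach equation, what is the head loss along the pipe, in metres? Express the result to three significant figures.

h_f ≈ 7.23 m

Re = VD/ν = 0.883·0.05690/5.31×10^-4 = 94.6 → laminar (Re < 2300)
f = 64/Re = 0.6764
h_f = f(L/D)V²/(2g) = 0.6764·(15.3/0.05690)·0.883²/(2·9.81) = 7.228 m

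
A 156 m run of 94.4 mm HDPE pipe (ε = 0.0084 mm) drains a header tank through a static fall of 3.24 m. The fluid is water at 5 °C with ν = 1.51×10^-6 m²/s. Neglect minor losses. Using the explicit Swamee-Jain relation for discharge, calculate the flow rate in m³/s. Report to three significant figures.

Q ≈ 0.00999 m³/s

Swamee-Jain (Type II): Q = -0.965·√(gD⁵h_f/L)·ln[ε/(3.7D) + √(3.17ν²L/(gD³h_f))]
√(gD⁵h_f/L) = √(9.81·0.0944⁵·3.24/156) = 0.001236
ε/(3.7D) = 2.40×10^-5; √(3.17ν²L/(gD³h_f)) = 2.05×10^-4
Q = -0.965·0.001236·ln(2.294×10^-4) = 0.009994 m³/s
Check: V = 1.43 m/s, Re = 8.93×10^4, f = 0.01879, h_f = 3.23 m ≈ 3.24 m ✓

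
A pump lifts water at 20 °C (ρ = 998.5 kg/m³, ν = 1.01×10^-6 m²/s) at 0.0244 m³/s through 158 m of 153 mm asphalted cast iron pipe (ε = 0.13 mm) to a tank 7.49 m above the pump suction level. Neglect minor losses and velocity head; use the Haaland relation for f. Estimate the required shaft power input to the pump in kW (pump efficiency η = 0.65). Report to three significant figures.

V = 4Q/(πD²) = 1.327 m/s; Re = 2.01×10^5; ε/D = 8.50×10^-4; f = 0.02028
h_f = f(L/D)V²/2g = 1.880 m
Total head H = z + h_f = 7.49 + 1.880 = 9.370 m
P_hyd = ρgQH = 998.5·9.81·0.0244·9.370 = 2.240 kW
P_shaft = P_hyd/η = 2.240/0.65 = 3.446 kW

P_shaft ≈ 3.45 kW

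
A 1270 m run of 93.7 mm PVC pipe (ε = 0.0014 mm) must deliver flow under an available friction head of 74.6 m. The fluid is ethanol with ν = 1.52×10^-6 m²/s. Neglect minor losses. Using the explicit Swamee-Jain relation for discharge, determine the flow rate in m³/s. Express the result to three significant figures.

Q ≈ 0.0176 m³/s

Swamee-Jain (Type II): Q = -0.965·√(gD⁵h_f/L)·ln[ε/(3.7D) + √(3.17ν²L/(gD³h_f))]
√(gD⁵h_f/L) = √(9.81·0.0937⁵·74.6/1270) = 0.002040
ε/(3.7D) = 4.04×10^-6; √(3.17ν²L/(gD³h_f)) = 1.24×10^-4
Q = -0.965·0.002040·ln(1.283×10^-4) = 0.01764 m³/s
Check: V = 2.56 m/s, Re = 1.58×10^5, f = 0.01640, h_f = 74.1 m ≈ 74.6 m ✓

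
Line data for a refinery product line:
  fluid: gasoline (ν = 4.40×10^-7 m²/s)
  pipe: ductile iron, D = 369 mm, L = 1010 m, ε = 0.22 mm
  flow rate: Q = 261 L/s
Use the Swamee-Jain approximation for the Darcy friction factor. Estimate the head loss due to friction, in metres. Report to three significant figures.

V = 4Q/(πD²) = 4·0.261/(π·0.369²) = 2.441 m/s
Re = VD/ν = 2.441·0.369/4.40×10^-7 = 2.05×10^6 → turbulent
ε/D = 0.22/369 = 5.96×10^-4
Swamee-Jain: f = 0.01767
h_f = f(L/D)V²/(2g) = 0.01767·(1010/0.369)·2.441²/(2·9.81) = 14.68 m

h_f ≈ 14.7 m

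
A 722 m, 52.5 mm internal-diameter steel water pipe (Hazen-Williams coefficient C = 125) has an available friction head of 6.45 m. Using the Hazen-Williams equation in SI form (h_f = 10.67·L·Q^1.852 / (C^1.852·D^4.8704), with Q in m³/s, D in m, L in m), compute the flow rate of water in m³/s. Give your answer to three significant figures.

Q ≈ 0.00117 m³/s

Rearranging: Q = [h_f·C^1.852·D^4.8704 / (10.67·L)]^(1/1.852)
Q = [6.45·125^1.852·0.0525^4.8704 / (10.67·722)]^0.540 = 0.001174 m³/s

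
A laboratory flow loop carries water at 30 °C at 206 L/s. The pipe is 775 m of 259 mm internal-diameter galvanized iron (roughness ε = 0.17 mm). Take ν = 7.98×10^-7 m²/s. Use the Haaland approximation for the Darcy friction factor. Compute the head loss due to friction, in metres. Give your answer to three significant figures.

h_f ≈ 42.2 m

V = 4Q/(πD²) = 4·0.206/(π·0.259²) = 3.910 m/s
Re = VD/ν = 3.910·0.259/7.98×10^-7 = 1.27×10^6 → turbulent
ε/D = 0.17/259 = 6.56×10^-4
Haaland: f = 0.01809
h_f = f(L/D)V²/(2g) = 0.01809·(775/0.259)·3.910²/(2·9.81) = 42.18 m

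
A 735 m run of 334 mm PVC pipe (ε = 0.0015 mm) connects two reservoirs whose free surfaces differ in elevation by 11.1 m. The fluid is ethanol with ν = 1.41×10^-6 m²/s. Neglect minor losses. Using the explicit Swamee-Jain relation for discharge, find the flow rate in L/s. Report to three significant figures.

Q ≈ 246 L/s

Swamee-Jain (Type II): Q = -0.965·√(gD⁵h_f/L)·ln[ε/(3.7D) + √(3.17ν²L/(gD³h_f))]
√(gD⁵h_f/L) = √(9.81·0.334⁵·11.1/735) = 0.02482
ε/(3.7D) = 1.21×10^-6; √(3.17ν²L/(gD³h_f)) = 3.38×10^-5
Q = -0.965·0.02482·ln(3.500×10^-5) = 0.2457 m³/s
Check: V = 2.80 m/s, Re = 6.64×10^5, f = 0.01254, h_f = 11.1 m ≈ 11.1 m ✓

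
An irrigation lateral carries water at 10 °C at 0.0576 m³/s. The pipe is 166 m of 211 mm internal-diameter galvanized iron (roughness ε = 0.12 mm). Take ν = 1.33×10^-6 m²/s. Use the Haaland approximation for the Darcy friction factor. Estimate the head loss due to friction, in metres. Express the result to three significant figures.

V = 4Q/(πD²) = 4·0.0576/(π·0.211²) = 1.647 m/s
Re = VD/ν = 1.647·0.211/1.33×10^-6 = 2.61×10^5 → turbulent
ε/D = 0.12/211 = 5.69×10^-4
Haaland: f = 0.01862
h_f = f(L/D)V²/(2g) = 0.01862·(166/0.211)·1.647²/(2·9.81) = 2.026 m

h_f ≈ 2.03 m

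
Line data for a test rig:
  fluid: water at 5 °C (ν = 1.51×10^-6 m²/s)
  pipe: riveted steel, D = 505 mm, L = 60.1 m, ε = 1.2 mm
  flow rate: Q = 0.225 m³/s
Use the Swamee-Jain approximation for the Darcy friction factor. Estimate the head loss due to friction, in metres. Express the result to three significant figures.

V = 4Q/(πD²) = 4·0.225/(π·0.505²) = 1.123 m/s
Re = VD/ν = 1.123·0.505/1.51×10^-6 = 3.76×10^5 → turbulent
ε/D = 1.2/505 = 0.00238
Swamee-Jain: f = 0.02509
h_f = f(L/D)V²/(2g) = 0.02509·(60.1/0.505)·1.123²/(2·9.81) = 0.1921 m

h_f ≈ 0.192 m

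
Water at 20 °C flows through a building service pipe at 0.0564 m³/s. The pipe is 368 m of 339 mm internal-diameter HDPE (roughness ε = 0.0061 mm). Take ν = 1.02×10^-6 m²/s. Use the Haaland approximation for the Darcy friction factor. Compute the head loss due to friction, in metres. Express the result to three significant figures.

h_f ≈ 0.335 m

V = 4Q/(πD²) = 4·0.0564/(π·0.339²) = 0.6249 m/s
Re = VD/ν = 0.6249·0.339/1.02×10^-6 = 2.08×10^5 → turbulent
ε/D = 0.0061/339 = 1.80×10^-5
Haaland: f = 0.01550
h_f = f(L/D)V²/(2g) = 0.01550·(368/0.339)·0.6249²/(2·9.81) = 0.3349 m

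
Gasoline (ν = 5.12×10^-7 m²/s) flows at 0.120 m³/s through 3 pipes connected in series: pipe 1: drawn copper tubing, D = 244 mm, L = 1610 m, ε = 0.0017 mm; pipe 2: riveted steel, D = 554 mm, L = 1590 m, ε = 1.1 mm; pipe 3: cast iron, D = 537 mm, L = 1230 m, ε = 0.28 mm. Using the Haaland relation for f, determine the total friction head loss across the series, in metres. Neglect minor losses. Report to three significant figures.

H ≈ 26.6 m

Pipe 1: V = 2.566 m/s, Re = 1.22×10^6, ε/D = 6.97×10^-6, f = 0.01135, h_1 = f(L/D)V²/2g = 25.13 m
Pipe 2: V = 0.4978 m/s, Re = 5.39×10^5, ε/D = 0.00199, f = 0.02372, h_2 = f(L/D)V²/2g = 0.8600 m
Pipe 3: V = 0.5298 m/s, Re = 5.56×10^5, ε/D = 5.21×10^-4, f = 0.01764, h_3 = f(L/D)V²/2g = 0.5780 m
Series → Q common, losses add: H = Σh = 26.57 m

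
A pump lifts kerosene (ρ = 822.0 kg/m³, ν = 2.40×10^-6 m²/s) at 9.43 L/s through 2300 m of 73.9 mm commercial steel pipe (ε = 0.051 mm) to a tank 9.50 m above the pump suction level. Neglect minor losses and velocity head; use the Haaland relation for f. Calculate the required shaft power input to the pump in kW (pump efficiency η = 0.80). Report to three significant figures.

P_shaft ≈ 16.8 kW

V = 4Q/(πD²) = 2.199 m/s; Re = 6.77×10^4; ε/D = 6.90×10^-4; f = 0.02185
h_f = f(L/D)V²/2g = 167.5 m
Total head H = z + h_f = 9.50 + 167.5 = 177.0 m
P_hyd = ρgQH = 822.0·9.81·0.00943·177.0 = 13.46 kW
P_shaft = P_hyd/η = 13.46/0.80 = 16.83 kW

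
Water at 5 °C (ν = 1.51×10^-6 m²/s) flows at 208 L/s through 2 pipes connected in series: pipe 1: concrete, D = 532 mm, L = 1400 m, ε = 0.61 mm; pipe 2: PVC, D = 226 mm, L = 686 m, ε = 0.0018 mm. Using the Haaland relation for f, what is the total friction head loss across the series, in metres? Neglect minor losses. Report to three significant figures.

H ≈ 53.3 m

Pipe 1: V = 0.9357 m/s, Re = 3.30×10^5, ε/D = 0.00115, f = 0.02105, h_1 = f(L/D)V²/2g = 2.473 m
Pipe 2: V = 5.185 m/s, Re = 7.76×10^5, ε/D = 7.96×10^-6, f = 0.01221, h_2 = f(L/D)V²/2g = 50.81 m
Series → Q common, losses add: H = Σh = 53.28 m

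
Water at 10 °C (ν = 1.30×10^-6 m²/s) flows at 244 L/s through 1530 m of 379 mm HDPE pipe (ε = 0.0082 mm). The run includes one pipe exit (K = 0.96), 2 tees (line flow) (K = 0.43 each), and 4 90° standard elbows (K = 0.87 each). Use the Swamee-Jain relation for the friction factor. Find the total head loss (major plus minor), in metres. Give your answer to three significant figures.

V = 4Q/(πD²) = 2.163 m/s; V²/2g = 0.2384 m
Re = 6.31×10^5, ε/D = 2.16×10^-5 → f = 0.01295 (Swamee-Jain)
Major: h_f = f(L/D)·V²/2g = 0.01295·4037·0.2384 = 12.47 m
Minor: ΣK = 5.30; h_m = ΣK·V²/2g = 1.264 m
Total H_L = 12.47 + 1.264 = 13.73 m

H_L ≈ 13.7 m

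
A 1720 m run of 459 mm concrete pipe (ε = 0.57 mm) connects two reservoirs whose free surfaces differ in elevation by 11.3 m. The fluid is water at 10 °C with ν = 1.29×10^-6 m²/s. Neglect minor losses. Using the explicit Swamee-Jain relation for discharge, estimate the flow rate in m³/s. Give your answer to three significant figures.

Q ≈ 0.277 m³/s

Swamee-Jain (Type II): Q = -0.965·√(gD⁵h_f/L)·ln[ε/(3.7D) + √(3.17ν²L/(gD³h_f))]
√(gD⁵h_f/L) = √(9.81·0.459⁵·11.3/1720) = 0.03624
ε/(3.7D) = 3.36×10^-4; √(3.17ν²L/(gD³h_f)) = 2.91×10^-5
Q = -0.965·0.03624·ln(3.647×10^-4) = 0.2768 m³/s
Check: V = 1.67 m/s, Re = 5.95×10^5, f = 0.02126, h_f = 11.4 m ≈ 11.3 m ✓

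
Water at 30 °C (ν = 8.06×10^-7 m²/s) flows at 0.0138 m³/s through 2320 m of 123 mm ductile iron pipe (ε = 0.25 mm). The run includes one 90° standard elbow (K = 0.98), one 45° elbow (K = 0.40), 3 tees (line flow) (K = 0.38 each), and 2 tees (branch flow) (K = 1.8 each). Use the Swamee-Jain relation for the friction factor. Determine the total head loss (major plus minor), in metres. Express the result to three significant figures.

V = 4Q/(πD²) = 1.161 m/s; V²/2g = 0.06875 m
Re = 1.77×10^5, ε/D = 0.00203 → f = 0.02469 (Swamee-Jain)
Major: h_f = f(L/D)·V²/2g = 0.02469·18862·0.06875 = 32.02 m
Minor: ΣK = 6.12; h_m = ΣK·V²/2g = 0.4207 m
Total H_L = 32.02 + 0.4207 = 32.44 m

H_L ≈ 32.4 m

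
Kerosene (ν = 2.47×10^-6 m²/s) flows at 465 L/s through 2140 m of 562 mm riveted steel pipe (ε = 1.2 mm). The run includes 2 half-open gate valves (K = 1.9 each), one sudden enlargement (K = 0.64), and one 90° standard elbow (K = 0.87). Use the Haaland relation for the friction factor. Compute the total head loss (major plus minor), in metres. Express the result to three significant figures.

H_L ≈ 17.5 m

V = 4Q/(πD²) = 1.875 m/s; V²/2g = 0.1791 m
Re = 4.27×10^5, ε/D = 0.00214 → f = 0.02424 (Haaland)
Major: h_f = f(L/D)·V²/2g = 0.02424·3808·0.1791 = 16.53 m
Minor: ΣK = 5.31; h_m = ΣK·V²/2g = 0.9510 m
Total H_L = 16.53 + 0.9510 = 17.48 m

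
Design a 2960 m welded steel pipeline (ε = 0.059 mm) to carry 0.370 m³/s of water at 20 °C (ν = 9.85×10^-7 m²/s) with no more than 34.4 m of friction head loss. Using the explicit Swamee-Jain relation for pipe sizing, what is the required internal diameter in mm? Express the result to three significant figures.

Swamee-Jain (Type III): D = 0.66·[ε^1.25·(LQ²/(gh_f))^4.75 + ν·Q^9.4·(L/(gh_f))^5.2]^0.04
LQ²/(gh_f) = 1.201; L/(gh_f) = 8.771
Term 1 = ε^1.25·(…)^4.75 = 1.23×10^-5; Term 2 = ν·Q^9.4·(…)^5.2 = 6.89×10^-6
D = 0.66·(1.23×10^-5 + 6.89×10^-6)^0.04 = 0.4275 m = 427 mm
Check: V = 2.58 m/s, Re = 1.12×10^6, f = 0.01393, h_f = 32.7 m ≈ 34.4 m ✓

D ≈ 427 mm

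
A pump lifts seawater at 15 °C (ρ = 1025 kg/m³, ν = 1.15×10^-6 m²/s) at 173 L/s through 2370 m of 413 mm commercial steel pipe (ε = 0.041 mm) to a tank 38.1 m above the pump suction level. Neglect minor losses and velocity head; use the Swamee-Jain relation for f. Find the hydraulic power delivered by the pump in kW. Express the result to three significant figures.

V = 4Q/(πD²) = 1.291 m/s; Re = 4.64×10^5; ε/D = 9.93×10^-5; f = 0.01459
h_f = f(L/D)V²/2g = 7.115 m
Total head H = z + h_f = 38.1 + 7.115 = 45.21 m
P_hyd = ρgQH = 1025·9.81·0.173·45.21 = 78.65 kW

P_hyd ≈ 78.7 kW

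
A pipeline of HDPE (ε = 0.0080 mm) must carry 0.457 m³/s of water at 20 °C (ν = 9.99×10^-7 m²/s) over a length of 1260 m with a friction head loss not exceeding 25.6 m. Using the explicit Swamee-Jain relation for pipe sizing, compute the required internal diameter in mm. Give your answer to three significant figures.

D ≈ 398 mm

Swamee-Jain (Type III): D = 0.66·[ε^1.25·(LQ²/(gh_f))^4.75 + ν·Q^9.4·(L/(gh_f))^5.2]^0.04
LQ²/(gh_f) = 1.048; L/(gh_f) = 5.017
Term 1 = ε^1.25·(…)^4.75 = 5.31×10^-7; Term 2 = ν·Q^9.4·(…)^5.2 = 2.79×10^-6
D = 0.66·(5.31×10^-7 + 2.79×10^-6)^0.04 = 0.3985 m = 398 mm
Check: V = 3.66 m/s, Re = 1.46×10^6, f = 0.01149, h_f = 24.9 m ≈ 25.6 m ✓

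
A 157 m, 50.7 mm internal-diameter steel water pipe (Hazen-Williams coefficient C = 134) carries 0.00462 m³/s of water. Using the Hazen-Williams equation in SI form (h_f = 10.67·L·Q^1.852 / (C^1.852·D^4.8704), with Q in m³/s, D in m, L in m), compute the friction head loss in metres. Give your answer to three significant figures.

h_f ≈ 18.5 m

h_f = 10.67·157·0.00462^1.852 / (134^1.852·0.0507^4.8704) = 18.48 m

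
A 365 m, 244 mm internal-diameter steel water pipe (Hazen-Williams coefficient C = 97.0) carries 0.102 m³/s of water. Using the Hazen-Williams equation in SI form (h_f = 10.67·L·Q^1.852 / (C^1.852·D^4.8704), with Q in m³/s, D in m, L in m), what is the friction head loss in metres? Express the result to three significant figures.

h_f ≈ 11.4 m

h_f = 10.67·365·0.102^1.852 / (97.0^1.852·0.244^4.8704) = 11.44 m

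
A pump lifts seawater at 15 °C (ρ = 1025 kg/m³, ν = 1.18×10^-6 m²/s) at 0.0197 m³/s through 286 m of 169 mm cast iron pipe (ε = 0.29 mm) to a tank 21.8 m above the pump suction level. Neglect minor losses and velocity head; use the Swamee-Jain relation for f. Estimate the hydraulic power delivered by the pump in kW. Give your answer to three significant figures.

P_hyd ≈ 4.64 kW

V = 4Q/(πD²) = 0.8782 m/s; Re = 1.26×10^5; ε/D = 0.00172; f = 0.02421
h_f = f(L/D)V²/2g = 1.610 m
Total head H = z + h_f = 21.8 + 1.610 = 23.41 m
P_hyd = ρgQH = 1025·9.81·0.0197·23.41 = 4.637 kW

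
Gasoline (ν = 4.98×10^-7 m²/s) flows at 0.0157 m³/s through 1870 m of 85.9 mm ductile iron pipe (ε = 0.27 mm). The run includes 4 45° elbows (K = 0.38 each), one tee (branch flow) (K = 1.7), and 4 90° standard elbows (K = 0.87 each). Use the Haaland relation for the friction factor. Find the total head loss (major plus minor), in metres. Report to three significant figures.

V = 4Q/(πD²) = 2.709 m/s; V²/2g = 0.3741 m
Re = 4.67×10^5, ε/D = 0.00314 → f = 0.02682 (Haaland)
Major: h_f = f(L/D)·V²/2g = 0.02682·21769·0.3741 = 218.4 m
Minor: ΣK = 6.70; h_m = ΣK·V²/2g = 2.506 m
Total H_L = 218.4 + 2.506 = 220.9 m

H_L ≈ 221 m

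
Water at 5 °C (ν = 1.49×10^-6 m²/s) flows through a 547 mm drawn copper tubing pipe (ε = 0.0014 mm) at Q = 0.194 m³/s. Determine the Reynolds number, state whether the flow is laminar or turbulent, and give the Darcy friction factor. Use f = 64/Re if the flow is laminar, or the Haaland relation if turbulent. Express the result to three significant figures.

Re ≈ 3.03×10^5; turbulent; f ≈ 0.0143

V = 4Q/(πD²) = 0.8255 m/s
Re = VD/ν = 0.8255·0.547/1.49×10^-6 = 3.03×10^5
Re > 4000 → turbulent; ε/D = 2.56×10^-6
Haaland: f = 0.01434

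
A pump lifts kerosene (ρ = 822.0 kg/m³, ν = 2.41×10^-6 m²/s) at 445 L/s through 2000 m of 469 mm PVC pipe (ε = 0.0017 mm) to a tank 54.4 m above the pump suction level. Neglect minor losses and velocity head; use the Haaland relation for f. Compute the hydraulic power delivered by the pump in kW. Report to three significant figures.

P_hyd ≈ 263 kW

V = 4Q/(πD²) = 2.576 m/s; Re = 5.01×10^5; ε/D = 3.62×10^-6; f = 0.01310
h_f = f(L/D)V²/2g = 18.89 m
Total head H = z + h_f = 54.4 + 18.89 = 73.29 m
P_hyd = ρgQH = 822.0·9.81·0.445·73.29 = 263.0 kW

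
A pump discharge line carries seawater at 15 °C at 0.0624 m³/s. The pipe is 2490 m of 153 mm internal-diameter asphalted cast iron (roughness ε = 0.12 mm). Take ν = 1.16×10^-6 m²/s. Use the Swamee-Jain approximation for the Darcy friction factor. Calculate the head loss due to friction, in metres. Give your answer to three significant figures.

V = 4Q/(πD²) = 4·0.0624/(π·0.153²) = 3.394 m/s
Re = VD/ν = 3.394·0.153/1.16×10^-6 = 4.48×10^5 → turbulent
ε/D = 0.12/153 = 7.84×10^-4
Swamee-Jain: f = 0.01943
h_f = f(L/D)V²/(2g) = 0.01943·(2490/0.153)·3.394²/(2·9.81) = 185.7 m

h_f ≈ 186 m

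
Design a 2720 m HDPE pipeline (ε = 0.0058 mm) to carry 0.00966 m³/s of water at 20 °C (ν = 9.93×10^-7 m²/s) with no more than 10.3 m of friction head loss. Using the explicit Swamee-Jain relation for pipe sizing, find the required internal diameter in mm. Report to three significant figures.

D ≈ 132 mm

Swamee-Jain (Type III): D = 0.66·[ε^1.25·(LQ²/(gh_f))^4.75 + ν·Q^9.4·(L/(gh_f))^5.2]^0.04
LQ²/(gh_f) = 0.002512; L/(gh_f) = 26.92
Term 1 = ε^1.25·(…)^4.75 = 1.27×10^-19; Term 2 = ν·Q^9.4·(…)^5.2 = 3.10×10^-18
D = 0.66·(1.27×10^-19 + 3.10×10^-18)^0.04 = 0.1318 m = 132 mm
Check: V = 0.708 m/s, Re = 9.40×10^4, f = 0.01835, h_f = 9.68 m ≈ 10.3 m ✓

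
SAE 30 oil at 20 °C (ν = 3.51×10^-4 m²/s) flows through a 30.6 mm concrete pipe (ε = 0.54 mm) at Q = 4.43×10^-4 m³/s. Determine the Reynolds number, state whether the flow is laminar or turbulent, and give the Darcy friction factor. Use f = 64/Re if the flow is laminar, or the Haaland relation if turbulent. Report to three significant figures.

V = 4Q/(πD²) = 0.6024 m/s
Re = VD/ν = 0.6024·0.0306/3.51×10^-4 = 52.5
Re < 2300 → laminar → f = 64/Re = 1.219

Re ≈ 52.5; laminar; f = 64/Re ≈ 1.22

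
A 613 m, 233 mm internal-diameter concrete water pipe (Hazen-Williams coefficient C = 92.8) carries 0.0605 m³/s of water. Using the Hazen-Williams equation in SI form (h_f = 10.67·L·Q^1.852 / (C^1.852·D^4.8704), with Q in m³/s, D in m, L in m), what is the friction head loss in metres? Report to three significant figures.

h_f = 10.67·613·0.0605^1.852 / (92.8^1.852·0.233^4.8704) = 9.926 m

h_f ≈ 9.93 m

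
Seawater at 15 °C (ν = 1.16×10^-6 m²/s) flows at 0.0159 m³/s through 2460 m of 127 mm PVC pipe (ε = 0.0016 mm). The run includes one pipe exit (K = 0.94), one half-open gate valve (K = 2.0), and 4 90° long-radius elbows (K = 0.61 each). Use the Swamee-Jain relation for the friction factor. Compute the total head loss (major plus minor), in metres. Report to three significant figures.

V = 4Q/(πD²) = 1.255 m/s; V²/2g = 0.08030 m
Re = 1.37×10^5, ε/D = 1.26×10^-5 → f = 0.01683 (Swamee-Jain)
Major: h_f = f(L/D)·V²/2g = 0.01683·19370·0.08030 = 26.17 m
Minor: ΣK = 5.38; h_m = ΣK·V²/2g = 0.4320 m
Total H_L = 26.17 + 0.4320 = 26.60 m

H_L ≈ 26.6 m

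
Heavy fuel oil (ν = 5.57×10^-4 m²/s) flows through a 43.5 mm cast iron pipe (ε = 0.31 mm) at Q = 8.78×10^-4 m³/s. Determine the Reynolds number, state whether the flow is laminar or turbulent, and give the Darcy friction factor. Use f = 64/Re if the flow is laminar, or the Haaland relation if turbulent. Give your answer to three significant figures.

V = 4Q/(πD²) = 0.5908 m/s
Re = VD/ν = 0.5908·0.0435/5.57×10^-4 = 46.1
Re < 2300 → laminar → f = 64/Re = 1.387

Re ≈ 46.1; laminar; f = 64/Re ≈ 1.39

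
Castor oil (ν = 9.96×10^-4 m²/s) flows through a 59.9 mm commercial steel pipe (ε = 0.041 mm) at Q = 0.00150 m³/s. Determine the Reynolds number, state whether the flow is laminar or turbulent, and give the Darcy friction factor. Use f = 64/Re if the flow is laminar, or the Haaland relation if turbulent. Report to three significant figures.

V = 4Q/(πD²) = 0.5323 m/s
Re = VD/ν = 0.5323·0.0599/9.96×10^-4 = 32.0
Re < 2300 → laminar → f = 64/Re = 1.999

Re ≈ 32.0; laminar; f = 64/Re ≈ 2.00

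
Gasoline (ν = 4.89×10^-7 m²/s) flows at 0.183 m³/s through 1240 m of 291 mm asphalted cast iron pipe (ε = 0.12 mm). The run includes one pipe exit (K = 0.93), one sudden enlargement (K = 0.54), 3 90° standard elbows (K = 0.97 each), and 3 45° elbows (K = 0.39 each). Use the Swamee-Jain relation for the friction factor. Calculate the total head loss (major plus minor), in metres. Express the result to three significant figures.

V = 4Q/(πD²) = 2.752 m/s; V²/2g = 0.3859 m
Re = 1.64×10^6, ε/D = 4.12×10^-4 → f = 0.01644 (Swamee-Jain)
Major: h_f = f(L/D)·V²/2g = 0.01644·4261·0.3859 = 27.04 m
Minor: ΣK = 5.55; h_m = ΣK·V²/2g = 2.142 m
Total H_L = 27.04 + 2.142 = 29.18 m

H_L ≈ 29.2 m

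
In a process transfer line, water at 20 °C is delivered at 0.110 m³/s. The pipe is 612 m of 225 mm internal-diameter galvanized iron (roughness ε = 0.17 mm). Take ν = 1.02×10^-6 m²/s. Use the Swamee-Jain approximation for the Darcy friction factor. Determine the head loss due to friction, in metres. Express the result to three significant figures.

h_f ≈ 20.2 m

V = 4Q/(πD²) = 4·0.110/(π·0.225²) = 2.767 m/s
Re = VD/ν = 2.767·0.225/1.02×10^-6 = 6.10×10^5 → turbulent
ε/D = 0.17/225 = 7.56×10^-4
Swamee-Jain: f = 0.01908
h_f = f(L/D)V²/(2g) = 0.01908·(612/0.225)·2.767²/(2·9.81) = 20.24 m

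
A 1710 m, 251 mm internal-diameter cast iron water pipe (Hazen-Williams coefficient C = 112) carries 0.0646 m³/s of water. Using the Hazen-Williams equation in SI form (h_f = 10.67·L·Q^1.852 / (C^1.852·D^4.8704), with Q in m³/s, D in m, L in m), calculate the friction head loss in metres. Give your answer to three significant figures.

h_f = 10.67·1710·0.0646^1.852 / (112^1.852·0.251^4.8704) = 15.36 m

h_f ≈ 15.4 m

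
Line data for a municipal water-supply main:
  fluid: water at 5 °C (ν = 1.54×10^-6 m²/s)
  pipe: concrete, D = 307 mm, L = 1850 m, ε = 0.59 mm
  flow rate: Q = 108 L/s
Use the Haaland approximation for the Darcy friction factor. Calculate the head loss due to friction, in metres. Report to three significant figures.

V = 4Q/(πD²) = 4·0.108/(π·0.307²) = 1.459 m/s
Re = VD/ν = 1.459·0.307/1.54×10^-6 = 2.91×10^5 → turbulent
ε/D = 0.59/307 = 0.00192
Haaland: f = 0.02378
h_f = f(L/D)V²/(2g) = 0.02378·(1850/0.307)·1.459²/(2·9.81) = 15.55 m

h_f ≈ 15.5 m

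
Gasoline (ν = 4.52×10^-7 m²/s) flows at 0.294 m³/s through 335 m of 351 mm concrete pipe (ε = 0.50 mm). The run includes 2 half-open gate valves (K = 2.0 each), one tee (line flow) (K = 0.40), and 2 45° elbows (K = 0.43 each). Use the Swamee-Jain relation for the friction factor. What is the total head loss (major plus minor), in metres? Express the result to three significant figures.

V = 4Q/(πD²) = 3.038 m/s; V²/2g = 0.4705 m
Re = 2.36×10^6, ε/D = 0.00142 → f = 0.02159 (Swamee-Jain)
Major: h_f = f(L/D)·V²/2g = 0.02159·954.4·0.4705 = 9.696 m
Minor: ΣK = 5.26; h_m = ΣK·V²/2g = 2.475 m
Total H_L = 9.696 + 2.475 = 12.17 m

H_L ≈ 12.2 m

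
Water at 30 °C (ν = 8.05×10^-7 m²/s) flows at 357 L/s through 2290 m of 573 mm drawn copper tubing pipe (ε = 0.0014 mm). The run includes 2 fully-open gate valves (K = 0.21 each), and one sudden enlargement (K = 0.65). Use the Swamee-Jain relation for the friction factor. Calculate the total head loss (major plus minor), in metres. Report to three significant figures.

V = 4Q/(πD²) = 1.384 m/s; V²/2g = 0.09769 m
Re = 9.85×10^5, ε/D = 2.44×10^-6 → f = 0.01170 (Swamee-Jain)
Major: h_f = f(L/D)·V²/2g = 0.01170·3997·0.09769 = 4.567 m
Minor: ΣK = 1.07; h_m = ΣK·V²/2g = 0.1045 m
Total H_L = 4.567 + 0.1045 = 4.671 m

H_L ≈ 4.67 m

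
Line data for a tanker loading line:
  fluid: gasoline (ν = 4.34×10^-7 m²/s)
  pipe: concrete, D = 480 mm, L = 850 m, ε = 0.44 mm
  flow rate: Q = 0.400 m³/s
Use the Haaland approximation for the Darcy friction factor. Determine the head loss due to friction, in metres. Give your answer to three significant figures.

h_f ≈ 8.55 m

V = 4Q/(πD²) = 4·0.400/(π·0.480²) = 2.210 m/s
Re = VD/ν = 2.210·0.480/4.34×10^-7 = 2.44×10^6 → turbulent
ε/D = 0.44/480 = 9.17×10^-4
Haaland: f = 0.01938
h_f = f(L/D)V²/(2g) = 0.01938·(850/0.480)·2.210²/(2·9.81) = 8.548 m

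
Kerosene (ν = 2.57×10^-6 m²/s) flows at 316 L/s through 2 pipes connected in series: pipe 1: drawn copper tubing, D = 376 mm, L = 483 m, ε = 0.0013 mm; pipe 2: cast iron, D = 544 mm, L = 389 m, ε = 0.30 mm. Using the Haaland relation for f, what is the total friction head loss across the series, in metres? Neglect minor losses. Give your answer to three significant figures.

Pipe 1: V = 2.846 m/s, Re = 4.16×10^5, ε/D = 3.46×10^-6, f = 0.01353, h_1 = f(L/D)V²/2g = 7.177 m
Pipe 2: V = 1.360 m/s, Re = 2.88×10^5, ε/D = 5.51×10^-4, f = 0.01841, h_2 = f(L/D)V²/2g = 1.240 m
Series → Q common, losses add: H = Σh = 8.418 m

H ≈ 8.42 m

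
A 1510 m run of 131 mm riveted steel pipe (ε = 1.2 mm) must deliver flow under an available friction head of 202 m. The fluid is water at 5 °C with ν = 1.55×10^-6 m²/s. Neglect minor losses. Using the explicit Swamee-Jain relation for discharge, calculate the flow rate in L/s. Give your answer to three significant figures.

Q ≈ 41.1 L/s

Swamee-Jain (Type II): Q = -0.965·√(gD⁵h_f/L)·ln[ε/(3.7D) + √(3.17ν²L/(gD³h_f))]
√(gD⁵h_f/L) = √(9.81·0.131⁵·202/1510) = 0.007115
ε/(3.7D) = 0.00248; √(3.17ν²L/(gD³h_f)) = 5.08×10^-5
Q = -0.965·0.007115·ln(0.002527) = 0.04107 m³/s
Check: V = 3.05 m/s, Re = 2.58×10^5, f = 0.03718, h_f = 203 m ≈ 202 m ✓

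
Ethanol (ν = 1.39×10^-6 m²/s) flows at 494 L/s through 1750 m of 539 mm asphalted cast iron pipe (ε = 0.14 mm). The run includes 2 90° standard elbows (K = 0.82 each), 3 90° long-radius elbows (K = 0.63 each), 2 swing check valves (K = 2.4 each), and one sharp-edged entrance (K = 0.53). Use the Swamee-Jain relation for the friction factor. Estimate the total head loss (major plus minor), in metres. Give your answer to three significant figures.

V = 4Q/(πD²) = 2.165 m/s; V²/2g = 0.2389 m
Re = 8.40×10^5, ε/D = 2.60×10^-4 → f = 0.01552 (Swamee-Jain)
Major: h_f = f(L/D)·V²/2g = 0.01552·3247·0.2389 = 12.04 m
Minor: ΣK = 8.86; h_m = ΣK·V²/2g = 2.117 m
Total H_L = 12.04 + 2.117 = 14.16 m

H_L ≈ 14.2 m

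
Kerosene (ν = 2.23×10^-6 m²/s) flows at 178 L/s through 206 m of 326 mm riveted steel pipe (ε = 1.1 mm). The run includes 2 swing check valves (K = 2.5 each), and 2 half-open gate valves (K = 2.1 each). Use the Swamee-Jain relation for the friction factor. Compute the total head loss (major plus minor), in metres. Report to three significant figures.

H_L ≈ 6.17 m

V = 4Q/(πD²) = 2.133 m/s; V²/2g = 0.2318 m
Re = 3.12×10^5, ε/D = 0.00337 → f = 0.02759 (Swamee-Jain)
Major: h_f = f(L/D)·V²/2g = 0.02759·631.9·0.2318 = 4.041 m
Minor: ΣK = 9.20; h_m = ΣK·V²/2g = 2.132 m
Total H_L = 4.041 + 2.132 = 6.174 m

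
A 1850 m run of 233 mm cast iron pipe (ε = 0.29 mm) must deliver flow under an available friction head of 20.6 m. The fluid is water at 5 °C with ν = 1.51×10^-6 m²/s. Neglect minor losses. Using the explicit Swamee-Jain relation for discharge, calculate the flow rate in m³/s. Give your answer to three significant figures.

Swamee-Jain (Type II): Q = -0.965·√(gD⁵h_f/L)·ln[ε/(3.7D) + √(3.17ν²L/(gD³h_f))]
√(gD⁵h_f/L) = √(9.81·0.233⁵·20.6/1850) = 0.008661
ε/(3.7D) = 3.36×10^-4; √(3.17ν²L/(gD³h_f)) = 7.23×10^-5
Q = -0.965·0.008661·ln(4.087×10^-4) = 0.06521 m³/s
Check: V = 1.53 m/s, Re = 2.36×10^5, f = 0.02193, h_f = 20.8 m ≈ 20.6 m ✓

Q ≈ 0.0652 m³/s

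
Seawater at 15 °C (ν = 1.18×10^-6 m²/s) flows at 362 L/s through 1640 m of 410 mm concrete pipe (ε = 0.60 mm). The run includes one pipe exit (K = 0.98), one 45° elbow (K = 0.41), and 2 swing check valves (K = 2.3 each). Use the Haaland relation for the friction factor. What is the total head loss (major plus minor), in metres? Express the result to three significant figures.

H_L ≈ 35.8 m

V = 4Q/(πD²) = 2.742 m/s; V²/2g = 0.3832 m
Re = 9.53×10^5, ε/D = 0.00146 → f = 0.02185 (Haaland)
Major: h_f = f(L/D)·V²/2g = 0.02185·4000·0.3832 = 33.48 m
Minor: ΣK = 5.99; h_m = ΣK·V²/2g = 2.295 m
Total H_L = 33.48 + 2.295 = 35.78 m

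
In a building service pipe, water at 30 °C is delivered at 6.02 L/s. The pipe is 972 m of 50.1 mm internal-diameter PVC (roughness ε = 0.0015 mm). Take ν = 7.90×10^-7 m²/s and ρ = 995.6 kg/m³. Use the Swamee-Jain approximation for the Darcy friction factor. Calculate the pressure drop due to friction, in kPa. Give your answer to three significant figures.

V = 4Q/(πD²) = 4·0.00602/(π·0.0501²) = 3.054 m/s
Re = VD/ν = 3.054·0.0501/7.90×10^-7 = 1.94×10^5 → turbulent
ε/D = 0.0015/50.1 = 2.99×10^-5
Swamee-Jain: f = 0.01590
h_f = f(L/D)V²/(2g) = 0.01590·(972/0.0501)·3.054²/(2·9.81) = 146.6 m
Δp = ρg·h_f = 995.6·9.81·146.6 = 1432 kPa

Δp ≈ 1430 kPa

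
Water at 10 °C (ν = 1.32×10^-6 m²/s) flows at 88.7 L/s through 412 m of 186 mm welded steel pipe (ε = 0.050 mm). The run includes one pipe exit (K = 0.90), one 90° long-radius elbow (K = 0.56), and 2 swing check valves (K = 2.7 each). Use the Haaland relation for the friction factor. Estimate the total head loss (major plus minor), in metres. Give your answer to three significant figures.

V = 4Q/(πD²) = 3.264 m/s; V²/2g = 0.5431 m
Re = 4.60×10^5, ε/D = 2.69×10^-4 → f = 0.01599 (Haaland)
Major: h_f = f(L/D)·V²/2g = 0.01599·2215·0.5431 = 19.24 m
Minor: ΣK = 6.86; h_m = ΣK·V²/2g = 3.726 m
Total H_L = 19.24 + 3.726 = 22.97 m

H_L ≈ 23.0 m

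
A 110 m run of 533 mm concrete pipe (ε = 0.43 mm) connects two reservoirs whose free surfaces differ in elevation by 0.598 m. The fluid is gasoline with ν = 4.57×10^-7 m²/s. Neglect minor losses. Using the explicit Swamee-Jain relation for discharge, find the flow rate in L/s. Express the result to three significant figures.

Swamee-Jain (Type II): Q = -0.965·√(gD⁵h_f/L)·ln[ε/(3.7D) + √(3.17ν²L/(gD³h_f))]
√(gD⁵h_f/L) = √(9.81·0.533⁵·0.598/110) = 0.04790
ε/(3.7D) = 2.18×10^-4; √(3.17ν²L/(gD³h_f)) = 9.05×10^-6
Q = -0.965·0.04790·ln(2.271×10^-4) = 0.3878 m³/s
Check: V = 1.74 m/s, Re = 2.03×10^6, f = 0.01889, h_f = 0.600 m ≈ 0.598 m ✓

Q ≈ 388 L/s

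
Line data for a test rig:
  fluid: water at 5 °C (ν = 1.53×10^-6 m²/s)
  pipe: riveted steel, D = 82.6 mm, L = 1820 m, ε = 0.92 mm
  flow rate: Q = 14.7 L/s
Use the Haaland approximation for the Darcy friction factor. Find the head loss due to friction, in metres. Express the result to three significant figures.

V = 4Q/(πD²) = 4·0.0147/(π·0.0826²) = 2.743 m/s
Re = VD/ν = 2.743·0.0826/1.53×10^-6 = 1.48×10^5 → turbulent
ε/D = 0.92/82.6 = 0.0111
Haaland: f = 0.03976
h_f = f(L/D)V²/(2g) = 0.03976·(1820/0.0826)·2.743²/(2·9.81) = 336.0 m

h_f ≈ 336 m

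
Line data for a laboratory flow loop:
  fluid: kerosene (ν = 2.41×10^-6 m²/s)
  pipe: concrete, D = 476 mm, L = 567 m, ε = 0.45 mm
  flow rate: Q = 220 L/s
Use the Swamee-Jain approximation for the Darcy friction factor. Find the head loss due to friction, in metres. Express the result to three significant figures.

h_f ≈ 1.92 m

V = 4Q/(πD²) = 4·0.220/(π·0.476²) = 1.236 m/s
Re = VD/ν = 1.236·0.476/2.41×10^-6 = 2.44×10^5 → turbulent
ε/D = 0.45/476 = 9.45×10^-4
Swamee-Jain: f = 0.02073
h_f = f(L/D)V²/(2g) = 0.02073·(567/0.476)·1.236²/(2·9.81) = 1.924 m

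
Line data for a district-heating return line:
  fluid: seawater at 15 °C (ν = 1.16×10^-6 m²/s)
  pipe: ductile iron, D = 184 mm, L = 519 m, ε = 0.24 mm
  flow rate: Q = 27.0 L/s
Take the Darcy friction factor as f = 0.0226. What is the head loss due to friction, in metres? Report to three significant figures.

h_f ≈ 3.35 m

V = 4Q/(πD²) = 4·0.0270/(π·0.184²) = 1.015 m/s
h_f = f(L/D)V²/(2g) = 0.02260·(519/0.184)·1.015²/(2·9.81) = 3.350 m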